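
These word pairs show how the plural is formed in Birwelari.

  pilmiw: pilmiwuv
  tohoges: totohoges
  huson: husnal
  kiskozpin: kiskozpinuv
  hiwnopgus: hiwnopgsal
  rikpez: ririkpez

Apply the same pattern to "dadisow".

dadiswal

kiskozpin and huson both end in -n yet inflect differently (kiskozpinuv, husnal), so the final letter is not what conditions the rule; the last vowel is.
"dadisow" has last vowel 'o'. The one such stem in the data (huson → husnal) deletes the last vowel and adds -al (as does hiwnopgus), so the same rule applies.
So dadisow → dadiswal.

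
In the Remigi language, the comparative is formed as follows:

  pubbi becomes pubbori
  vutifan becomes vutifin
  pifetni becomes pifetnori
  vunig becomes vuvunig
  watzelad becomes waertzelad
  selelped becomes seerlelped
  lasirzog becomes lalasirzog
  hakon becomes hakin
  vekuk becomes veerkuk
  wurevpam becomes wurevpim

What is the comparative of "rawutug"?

watzelad and vutifan both have last vowel 'a' yet inflect differently (waertzelad, vutifin), so the last vowel is not what conditions the rule; the final letter is.
"rawutug" ends in -g. The stems ending in -g (lasirzog → lalasirzog, vunig → vuvunig) repeat the first consonant+vowel as a prefix.
The other patterns: stems ending in -d or -k insert -er- after the first vowel; stems ending in -i drop the final letter and add -ori; stems ending in -m or -n change the last vowel to 'i'.
So rawutug → rarawutug.

rarawutug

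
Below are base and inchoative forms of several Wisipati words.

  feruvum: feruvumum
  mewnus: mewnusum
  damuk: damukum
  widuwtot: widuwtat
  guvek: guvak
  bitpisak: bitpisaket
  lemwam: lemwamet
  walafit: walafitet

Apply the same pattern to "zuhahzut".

damuk and guvek both end in -k yet inflect differently (damukum, guvak), so the final letter is not what conditions the rule; the last vowel is.
"zuhahzut" has last vowel 'u'. The stems whose last vowel is 'u' (feruvum → feruvumum, mewnus → mewnusum, damuk → damukum) add -um.
So zuhahzut → zuhahzutum.

zuhahzutum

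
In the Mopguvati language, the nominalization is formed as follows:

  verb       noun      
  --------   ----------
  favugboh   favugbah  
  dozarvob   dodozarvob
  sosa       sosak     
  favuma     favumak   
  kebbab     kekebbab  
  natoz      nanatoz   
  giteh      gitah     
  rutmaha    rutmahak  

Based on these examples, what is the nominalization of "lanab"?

favugboh and dozarvob both have last vowel 'o' yet inflect differently (favugbah, dodozarvob), so the last vowel is not what conditions the rule; the final letter is.
"lanab" ends in -b. The stems ending in -b (dozarvob → dodozarvob, kebbab → kekebbab) repeat the first consonant+vowel as a prefix.
So lanab → lalanab.

lalanab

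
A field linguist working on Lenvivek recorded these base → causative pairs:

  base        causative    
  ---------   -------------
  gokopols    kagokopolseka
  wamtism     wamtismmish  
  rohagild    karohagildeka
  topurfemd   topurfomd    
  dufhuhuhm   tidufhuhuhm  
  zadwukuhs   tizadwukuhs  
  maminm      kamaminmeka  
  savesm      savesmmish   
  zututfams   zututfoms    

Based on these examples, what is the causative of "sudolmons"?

kasudolmonseka

"sudolmons" has second-to-last letter 'n'. The one such stem in the data (maminm → kamaminmeka) adds ka- … -eka around the stem, so the same rule applies.
The other patterns: stems whose second-to-last letter is 'h' add the prefix ti-; stems whose second-to-last letter is 's' double the final consonant and add -ish; stems whose second-to-last letter is 'm' change the last vowel to 'o'.
So sudolmons → kasudolmonseka.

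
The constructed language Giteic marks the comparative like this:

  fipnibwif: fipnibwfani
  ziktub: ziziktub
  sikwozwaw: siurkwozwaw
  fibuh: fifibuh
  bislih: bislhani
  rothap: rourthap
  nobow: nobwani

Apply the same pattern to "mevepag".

sikwozwaw and nobow both end in -w yet inflect differently (siurkwozwaw, nobwani), so the final letter is not what conditions the rule; the last vowel is.
"mevepag" has last vowel 'a'. The stems whose last vowel is 'a' (rothap → rourthap, sikwozwaw → siurkwozwaw) insert -ur- after the first vowel.
So mevepag → meurvepag.

meurvepag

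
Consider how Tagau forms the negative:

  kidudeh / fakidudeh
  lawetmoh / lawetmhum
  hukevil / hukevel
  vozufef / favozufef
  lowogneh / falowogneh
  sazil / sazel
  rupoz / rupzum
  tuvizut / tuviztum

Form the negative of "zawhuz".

kidudeh and lawetmoh both end in -h yet inflect differently (fakidudeh, lawetmhum), so the final letter is not what conditions the rule; the last vowel is.
"zawhuz" has last vowel 'u'. The one such stem in the data (tuvizut → tuviztum) deletes the last vowel and adds -um (as do lawetmoh, rupoz), so the same rule applies.
So zawhuz → zawhzum.

zawhzum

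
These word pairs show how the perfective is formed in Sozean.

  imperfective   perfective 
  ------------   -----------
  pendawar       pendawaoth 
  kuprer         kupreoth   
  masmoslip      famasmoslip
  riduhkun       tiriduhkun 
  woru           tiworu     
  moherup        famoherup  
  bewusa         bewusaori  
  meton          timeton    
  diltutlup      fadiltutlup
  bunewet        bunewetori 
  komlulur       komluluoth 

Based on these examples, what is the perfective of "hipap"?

fahipap

moherup and riduhkun both have last vowel 'u' yet inflect differently (famoherup, tiriduhkun), so the last vowel is not what conditions the rule; the final letter is.
"hipap" ends in -p. The stems ending in -p (moherup → famoherup, diltutlup → fadiltutlup, masmoslip → famasmoslip) add the prefix fa-.
So hipap → fahipap.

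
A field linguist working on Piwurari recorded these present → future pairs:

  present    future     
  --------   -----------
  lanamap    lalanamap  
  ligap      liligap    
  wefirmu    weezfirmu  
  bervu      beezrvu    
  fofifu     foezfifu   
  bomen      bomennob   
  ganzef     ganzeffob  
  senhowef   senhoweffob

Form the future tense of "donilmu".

doeznilmu

bervu and bomen both begin with b- yet inflect differently (beezrvu, bomennob), so the first letter is not what conditions the rule; the final letter is.
"donilmu" ends in -u. The stems ending in -u (wefirmu → weezfirmu, bervu → beezrvu, fofifu → foezfifu) insert -ez- after the first vowel.
The other patterns: stems ending in -p repeat the first consonant+vowel as a prefix; stems ending in -f or -n double the final consonant and add -ob.
So donilmu → doeznilmu.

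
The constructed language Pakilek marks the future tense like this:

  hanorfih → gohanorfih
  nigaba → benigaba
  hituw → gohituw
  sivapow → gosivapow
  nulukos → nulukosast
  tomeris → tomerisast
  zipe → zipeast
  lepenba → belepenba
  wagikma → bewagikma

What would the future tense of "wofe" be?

wofeast

nulukos and sivapow both have last vowel 'o' yet inflect differently (nulukosast, gosivapow), so the last vowel is not what conditions the rule; the final letter is.
"wofe" ends in -e. The one such stem in the data (zipe → zipeast) adds -ast, so the same rule applies.
So wofe → wofeast.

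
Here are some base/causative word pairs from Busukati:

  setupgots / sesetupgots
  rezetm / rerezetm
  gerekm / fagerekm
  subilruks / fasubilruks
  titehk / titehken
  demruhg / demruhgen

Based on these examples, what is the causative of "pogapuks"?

fapogapuks

rezetm and gerekm both end in -m yet inflect differently (rerezetm, fagerekm), so the final letter is not what conditions the rule; the second-to-last letter is.
"pogapuks" has second-to-last letter 'k'. The stems whose second-to-last letter is 'k' (gerekm → fagerekm, subilruks → fasubilruks) add the prefix fa-.
The other patterns: stems whose second-to-last letter is 't' repeat the first consonant+vowel as a prefix; stems whose second-to-last letter is 'h' add -en.
So pogapuks → fapogapuks.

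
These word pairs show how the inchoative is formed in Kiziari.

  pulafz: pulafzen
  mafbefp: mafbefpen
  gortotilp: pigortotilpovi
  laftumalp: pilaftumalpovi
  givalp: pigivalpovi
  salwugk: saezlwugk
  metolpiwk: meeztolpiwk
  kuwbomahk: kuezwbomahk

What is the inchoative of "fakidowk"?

faezkidowk

"fakidowk" has second-to-last letter 'w'. The one such stem in the data (metolpiwk → meeztolpiwk) inserts -ez- after the first vowel (as do salwugk, kuwbomahk), so the same rule applies.
So fakidowk → faezkidowk.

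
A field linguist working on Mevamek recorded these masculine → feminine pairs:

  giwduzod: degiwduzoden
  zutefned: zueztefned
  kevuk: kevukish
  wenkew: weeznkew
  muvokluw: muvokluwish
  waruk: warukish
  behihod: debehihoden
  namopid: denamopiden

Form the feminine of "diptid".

dediptiden

muvokluw and wenkew both end in -w yet inflect differently (muvokluwish, weeznkew), so the final letter is not what conditions the rule; the last vowel is.
"diptid" has last vowel 'i'. The one such stem in the data (namopid → denamopiden) adds de- … -en around the stem, so the same rule applies.
The other patterns: stems whose last vowel is 'u' add -ish; stems whose last vowel is 'e' insert -ez- after the first vowel.
So diptid → dediptiden.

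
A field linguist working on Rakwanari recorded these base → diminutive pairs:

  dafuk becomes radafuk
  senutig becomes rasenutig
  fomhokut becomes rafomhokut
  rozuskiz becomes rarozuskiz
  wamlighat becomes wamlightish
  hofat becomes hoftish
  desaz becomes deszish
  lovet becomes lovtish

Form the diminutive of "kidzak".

kidzkish

fomhokut and wamlighat both end in -t yet inflect differently (rafomhokut, wamlightish), so the final letter is not what conditions the rule; the last vowel is.
"kidzak" has last vowel 'a'. The stems whose last vowel is 'a' (wamlighat → wamlightish, hofat → hoftish, desaz → deszish) delete the last vowel and add -ish.
The other pattern: stems whose last vowel is 'i' or 'u' add the prefix ra-.
So kidzak → kidzkish.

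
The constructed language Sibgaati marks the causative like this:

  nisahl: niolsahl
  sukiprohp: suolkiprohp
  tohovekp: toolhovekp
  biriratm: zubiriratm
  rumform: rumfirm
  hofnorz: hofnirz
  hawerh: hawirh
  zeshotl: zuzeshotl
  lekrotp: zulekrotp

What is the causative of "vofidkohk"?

voolfidkohk

rumform and biriratm both end in -m yet inflect differently (rumfirm, zubiriratm), so the final letter is not what conditions the rule; the second-to-last letter is.
"vofidkohk" has second-to-last letter 'h'. The stems whose second-to-last letter is 'h' (sukiprohp → suolkiprohp, nisahl → niolsahl) insert -ol- after the first vowel.
The other patterns: stems whose second-to-last letter is 'r' change the last vowel to 'i'; stems whose second-to-last letter is 't' add the prefix zu-.
So vofidkohk → voolfidkohk.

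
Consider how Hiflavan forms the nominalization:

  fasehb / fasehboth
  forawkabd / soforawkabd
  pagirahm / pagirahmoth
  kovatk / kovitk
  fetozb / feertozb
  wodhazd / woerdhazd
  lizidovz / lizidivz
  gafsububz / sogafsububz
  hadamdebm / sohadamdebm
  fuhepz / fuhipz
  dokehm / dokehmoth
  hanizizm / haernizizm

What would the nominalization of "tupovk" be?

"tupovk" has second-to-last letter 'v'. The one such stem in the data (lizidovz → lizidivz) changes the last vowel to 'i' (as do fuhepz, kovatk), so the same rule applies.
So tupovk → tupivk.

tupivk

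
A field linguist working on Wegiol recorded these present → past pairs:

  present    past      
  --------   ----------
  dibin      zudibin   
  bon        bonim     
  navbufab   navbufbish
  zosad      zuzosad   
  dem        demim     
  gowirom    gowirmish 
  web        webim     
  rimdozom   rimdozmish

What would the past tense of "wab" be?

bon and dibin both end in -n yet inflect differently (bonim, zudibin), so the final letter is not what conditions the rule; the number of vowels is.
"wab" has 1 vowel. The stems with 1 vowel (dem → demim, web → webim, bon → bonim) add -im.
So wab → wabim.

wabim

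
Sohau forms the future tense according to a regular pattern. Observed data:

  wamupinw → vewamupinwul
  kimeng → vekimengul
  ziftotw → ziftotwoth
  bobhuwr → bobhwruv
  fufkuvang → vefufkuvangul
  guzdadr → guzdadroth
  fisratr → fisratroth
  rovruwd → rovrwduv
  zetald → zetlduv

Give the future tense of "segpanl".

"segpanl" has second-to-last letter 'n'. The stems whose second-to-last letter is 'n' (fufkuvang → vefufkuvangul, kimeng → vekimengul, wamupinw → vewamupinwul) add ve- … -ul around the stem.
The other patterns: stems whose second-to-last letter is 'l' or 'w' delete the last vowel and add -uv; stems whose second-to-last letter is 'd' or 't' add -oth.
So segpanl → vesegpanlul.

vesegpanlul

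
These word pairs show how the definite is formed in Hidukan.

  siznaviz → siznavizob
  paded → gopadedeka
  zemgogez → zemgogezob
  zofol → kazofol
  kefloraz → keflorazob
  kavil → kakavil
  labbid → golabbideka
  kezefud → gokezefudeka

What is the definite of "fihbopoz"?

labbid and siznaviz both have last vowel 'i' yet inflect differently (golabbideka, siznavizob), so the last vowel is not what conditions the rule; the final letter is.
"fihbopoz" ends in -z. The stems ending in -z (kefloraz → keflorazob, siznaviz → siznavizob, zemgogez → zemgogezob) add -ob.
So fihbopoz → fihbopozob.

fihbopozob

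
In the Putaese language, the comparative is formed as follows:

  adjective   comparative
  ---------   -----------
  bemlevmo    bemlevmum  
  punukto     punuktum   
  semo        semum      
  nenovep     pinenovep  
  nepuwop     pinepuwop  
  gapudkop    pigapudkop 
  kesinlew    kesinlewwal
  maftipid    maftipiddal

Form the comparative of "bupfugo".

bupfugum

bemlevmo and nepuwop both have last vowel 'o' yet inflect differently (bemlevmum, pinepuwop), so the last vowel is not what conditions the rule; the final letter is.
"bupfugo" ends in -o. The stems ending in -o (bemlevmo → bemlevmum, punukto → punuktum, semo → semum) drop the final letter and add -um.
So bupfugo → bupfugum.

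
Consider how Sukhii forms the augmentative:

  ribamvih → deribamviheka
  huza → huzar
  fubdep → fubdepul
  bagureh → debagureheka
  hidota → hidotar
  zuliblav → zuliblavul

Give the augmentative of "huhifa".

"huhifa" ends in -a. The stems ending in -a (hidota → hidotar, huza → huzar) drop the final letter and add -ar.
The other patterns: stems ending in -h add de- … -eka around the stem; stems ending in -p or -v add -ul.
So huhifa → huhifar.

huhifar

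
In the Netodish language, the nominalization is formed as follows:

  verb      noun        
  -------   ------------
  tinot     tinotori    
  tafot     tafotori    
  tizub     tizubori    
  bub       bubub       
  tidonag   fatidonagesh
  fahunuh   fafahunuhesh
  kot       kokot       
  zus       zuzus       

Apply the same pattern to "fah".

fafah

"fah" has 1 vowel. The stems with 1 vowel (bub → bubub, zus → zuzus, kot → kokot) repeat the first consonant+vowel as a prefix.
So fah → fafah.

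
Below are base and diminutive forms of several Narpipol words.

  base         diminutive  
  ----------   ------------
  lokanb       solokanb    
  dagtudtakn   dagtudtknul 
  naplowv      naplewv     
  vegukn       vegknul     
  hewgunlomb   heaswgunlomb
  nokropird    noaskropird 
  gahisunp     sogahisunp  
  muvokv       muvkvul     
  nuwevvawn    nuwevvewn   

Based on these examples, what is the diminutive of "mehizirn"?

meashizirn

"mehizirn" has second-to-last letter 'r'. The one such stem in the data (nokropird → noaskropird) inserts -as- after the first vowel (as does hewgunlomb), so the same rule applies.
So mehizirn → meashizirn.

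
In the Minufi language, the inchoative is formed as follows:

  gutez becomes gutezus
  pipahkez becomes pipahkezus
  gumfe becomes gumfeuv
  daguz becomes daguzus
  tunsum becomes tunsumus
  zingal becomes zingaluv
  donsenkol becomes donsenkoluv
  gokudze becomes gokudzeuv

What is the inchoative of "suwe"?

suweuv

"suwe" ends in -e. The stems ending in -e (gumfe → gumfeuv, gokudze → gokudzeuv) add -uv.
So suwe → suweuv.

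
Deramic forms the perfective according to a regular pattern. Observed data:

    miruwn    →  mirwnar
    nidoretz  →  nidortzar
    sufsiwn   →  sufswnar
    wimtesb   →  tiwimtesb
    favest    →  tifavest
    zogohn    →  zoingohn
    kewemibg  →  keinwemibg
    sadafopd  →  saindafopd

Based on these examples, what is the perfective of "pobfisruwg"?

pobfisrwgar

miruwn and zogohn both end in -n yet inflect differently (mirwnar, zoingohn), so the final letter is not what conditions the rule; the second-to-last letter is.
"pobfisruwg" has second-to-last letter 'w'. The stems whose second-to-last letter is 'w' (miruwn → mirwnar, sufsiwn → sufswnar) delete the last vowel and add -ar.
The other patterns: stems whose second-to-last letter is 's' add the prefix ti-; stems whose second-to-last letter is 'b', 'h' or 'p' insert -in- after the first vowel.
So pobfisruwg → pobfisrwgar.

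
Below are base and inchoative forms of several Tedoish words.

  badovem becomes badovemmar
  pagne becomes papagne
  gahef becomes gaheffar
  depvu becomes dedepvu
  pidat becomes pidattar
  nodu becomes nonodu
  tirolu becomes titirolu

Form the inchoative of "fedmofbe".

fefedmofbe

"fedmofbe" ends in a vowel. The stems ending in a vowel (nodu → nonodu, pagne → papagne, tirolu → titirolu) repeat the first consonant+vowel as a prefix.
So fedmofbe → fefedmofbe.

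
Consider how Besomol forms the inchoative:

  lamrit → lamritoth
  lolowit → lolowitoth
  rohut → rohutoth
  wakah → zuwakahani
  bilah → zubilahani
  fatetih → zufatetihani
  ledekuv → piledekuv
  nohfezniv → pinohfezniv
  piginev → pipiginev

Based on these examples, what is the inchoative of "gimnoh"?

zugimnohani

lamrit and fatetih both have last vowel 'i' yet inflect differently (lamritoth, zufatetihani), so the last vowel is not what conditions the rule; the final letter is.
"gimnoh" ends in -h. The stems ending in -h (wakah → zuwakahani, bilah → zubilahani, fatetih → zufatetihani) add zu- … -ani around the stem.
So gimnoh → zugimnohani.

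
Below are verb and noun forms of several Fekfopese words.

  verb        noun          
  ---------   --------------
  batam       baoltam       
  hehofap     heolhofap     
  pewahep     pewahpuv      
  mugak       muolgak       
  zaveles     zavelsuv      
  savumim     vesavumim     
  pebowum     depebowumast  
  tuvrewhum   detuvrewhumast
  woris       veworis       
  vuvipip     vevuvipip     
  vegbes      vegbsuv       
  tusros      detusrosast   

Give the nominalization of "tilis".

vetilis

"tilis" has last vowel 'i'. The stems whose last vowel is 'i' (vuvipip → vevuvipip, savumim → vesavumim, woris → veworis) add the prefix ve-.
The other patterns: stems whose last vowel is 'a' insert -ol- after the first vowel; stems whose last vowel is 'e' delete the last vowel and add -uv; stems whose last vowel is 'o' or 'u' add de- … -ast around the stem.
So tilis → vetilis.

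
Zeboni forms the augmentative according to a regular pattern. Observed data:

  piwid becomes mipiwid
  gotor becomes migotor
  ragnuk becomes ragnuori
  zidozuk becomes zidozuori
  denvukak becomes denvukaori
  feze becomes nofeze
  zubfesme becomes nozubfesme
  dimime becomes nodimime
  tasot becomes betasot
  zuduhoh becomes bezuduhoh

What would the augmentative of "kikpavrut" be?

gotor and tasot both have last vowel 'o' yet inflect differently (migotor, betasot), so the last vowel is not what conditions the rule; the final letter is.
"kikpavrut" ends in -t. The one such stem in the data (tasot → betasot) adds the prefix be-, so the same rule applies.
The other patterns: stems ending in -d or -r add the prefix mi-; stems ending in -k drop the final letter and add -ori; stems ending in -e add the prefix no-.
So kikpavrut → bekikpavrut.

bekikpavrut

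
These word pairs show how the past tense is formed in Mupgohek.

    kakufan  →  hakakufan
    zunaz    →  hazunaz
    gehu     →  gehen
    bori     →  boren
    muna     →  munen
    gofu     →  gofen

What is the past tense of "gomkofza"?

kakufan and muna both have last vowel 'a' yet inflect differently (hakakufan, munen), so the last vowel is not what conditions the rule; whether the stem ends in a vowel or a consonant is.
"gomkofza" ends in a vowel. The stems ending in a vowel (gehu → gehen, bori → boren, muna → munen) drop the final letter and add -en.
The other pattern: stems ending in a consonant add the prefix ha-.
So gomkofza → gomkofzen.

gomkofzen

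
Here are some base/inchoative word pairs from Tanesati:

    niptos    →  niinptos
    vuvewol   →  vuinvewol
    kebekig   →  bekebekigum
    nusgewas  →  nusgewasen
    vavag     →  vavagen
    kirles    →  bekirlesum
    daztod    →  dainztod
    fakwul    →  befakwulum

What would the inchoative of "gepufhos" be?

geinpufhos

niptos and nusgewas both end in -s yet inflect differently (niinptos, nusgewasen), so the final letter is not what conditions the rule; the last vowel is.
"gepufhos" has last vowel 'o'. The stems whose last vowel is 'o' (niptos → niinptos, daztod → dainztod, vuvewol → vuinvewol) insert -in- after the first vowel.
So gepufhos → geinpufhos.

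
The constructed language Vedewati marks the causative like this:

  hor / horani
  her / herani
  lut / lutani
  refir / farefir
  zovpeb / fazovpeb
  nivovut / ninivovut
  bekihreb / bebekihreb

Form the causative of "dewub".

hor and refir both end in -r yet inflect differently (horani, farefir), so the final letter is not what conditions the rule; the number of vowels is.
"dewub" has 2 vowels. The stems with 2 vowels (refir → farefir, zovpeb → fazovpeb) add the prefix fa-.
The other patterns: stems with 1 vowel add -ani; stems with 3 vowels repeat the first consonant+vowel as a prefix.
So dewub → fadewub.

fadewub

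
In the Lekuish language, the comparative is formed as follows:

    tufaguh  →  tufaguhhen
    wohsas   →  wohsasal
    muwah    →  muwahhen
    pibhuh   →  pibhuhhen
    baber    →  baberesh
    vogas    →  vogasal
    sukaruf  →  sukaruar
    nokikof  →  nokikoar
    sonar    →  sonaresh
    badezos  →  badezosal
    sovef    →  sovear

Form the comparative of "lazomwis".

lazomwisal

nokikof and badezos both have last vowel 'o' yet inflect differently (nokikoar, badezosal), so the last vowel is not what conditions the rule; the final letter is.
"lazomwis" ends in -s. The stems ending in -s (vogas → vogasal, wohsas → wohsasal, badezos → badezosal) add -al.
So lazomwis → lazomwisal.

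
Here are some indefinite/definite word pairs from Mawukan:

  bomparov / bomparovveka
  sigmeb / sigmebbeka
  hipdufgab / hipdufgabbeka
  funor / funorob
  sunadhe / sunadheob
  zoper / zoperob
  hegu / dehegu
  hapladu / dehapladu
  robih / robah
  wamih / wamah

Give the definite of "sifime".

sifimeob

"sifime" ends in -e. The one such stem in the data (sunadhe → sunadheob) adds -ob, so the same rule applies.
So sifime → sifimeob.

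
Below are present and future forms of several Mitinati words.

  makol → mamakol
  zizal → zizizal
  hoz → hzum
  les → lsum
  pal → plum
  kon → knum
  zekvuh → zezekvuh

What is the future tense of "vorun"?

pal and makol both end in -l yet inflect differently (plum, mamakol), so the final letter is not what conditions the rule; the number of vowels is.
"vorun" has 2 vowels. The stems with 2 vowels (makol → mamakol, zekvuh → zezekvuh, zizal → zizizal) repeat the first consonant+vowel as a prefix.
The other pattern: stems with 1 vowel delete the last vowel and add -um.
So vorun → vovorun.

vovorun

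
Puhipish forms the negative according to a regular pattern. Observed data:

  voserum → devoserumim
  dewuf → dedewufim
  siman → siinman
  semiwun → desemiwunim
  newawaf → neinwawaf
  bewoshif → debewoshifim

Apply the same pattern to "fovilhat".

foinvilhat

semiwun and siman both end in -n yet inflect differently (desemiwunim, siinman), so the final letter is not what conditions the rule; the last vowel is.
"fovilhat" has last vowel 'a'. The stems whose last vowel is 'a' (siman → siinman, newawaf → neinwawaf) insert -in- after the first vowel.
The other pattern: stems whose last vowel is 'i' or 'u' add de- … -im around the stem.
So fovilhat → foinvilhat.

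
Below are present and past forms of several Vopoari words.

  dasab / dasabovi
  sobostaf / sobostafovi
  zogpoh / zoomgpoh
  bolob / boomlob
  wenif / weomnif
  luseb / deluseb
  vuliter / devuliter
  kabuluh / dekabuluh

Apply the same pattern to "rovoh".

roomvoh

"rovoh" has last vowel 'o'. The stems whose last vowel is 'o' (zogpoh → zoomgpoh, bolob → boomlob) insert -om- after the first vowel.
So rovoh → roomvoh.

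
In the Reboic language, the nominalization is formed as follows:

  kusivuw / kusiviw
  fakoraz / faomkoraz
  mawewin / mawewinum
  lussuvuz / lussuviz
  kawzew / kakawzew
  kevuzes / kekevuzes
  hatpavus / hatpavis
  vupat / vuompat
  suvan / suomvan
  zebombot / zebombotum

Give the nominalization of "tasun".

kawzew and kusivuw both end in -w yet inflect differently (kakawzew, kusiviw), so the final letter is not what conditions the rule; the last vowel is.
"tasun" has last vowel 'u'. The stems whose last vowel is 'u' (kusivuw → kusiviw, lussuvuz → lussuviz, hatpavus → hatpavis) change the last vowel to 'i'.
The other patterns: stems whose last vowel is 'a' insert -om- after the first vowel; stems whose last vowel is 'e' repeat the first consonant+vowel as a prefix; stems whose last vowel is 'i' or 'o' add -um.
So tasun → tasin.

tasin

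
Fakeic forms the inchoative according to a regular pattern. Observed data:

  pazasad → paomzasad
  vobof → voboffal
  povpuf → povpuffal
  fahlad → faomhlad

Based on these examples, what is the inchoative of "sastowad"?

saomstowad

povpuf and pazasad both begin with p- yet inflect differently (povpuffal, paomzasad), so the first letter is not what conditions the rule; the final letter is.
"sastowad" ends in -d. The stems ending in -d (pazasad → paomzasad, fahlad → faomhlad) insert -om- after the first vowel.
So sastowad → saomstowad.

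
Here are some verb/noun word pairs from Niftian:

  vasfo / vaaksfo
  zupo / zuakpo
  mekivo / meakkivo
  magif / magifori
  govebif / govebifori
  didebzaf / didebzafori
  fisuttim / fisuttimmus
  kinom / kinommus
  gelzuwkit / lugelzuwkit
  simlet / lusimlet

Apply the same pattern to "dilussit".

ludilussit

magif and fisuttim both have last vowel 'i' yet inflect differently (magifori, fisuttimmus), so the last vowel is not what conditions the rule; the final letter is.
"dilussit" ends in -t. The stems ending in -t (gelzuwkit → lugelzuwkit, simlet → lusimlet) add the prefix lu-.
The other patterns: stems ending in -o insert -ak- after the first vowel; stems ending in -f add -ori; stems ending in -m double the final consonant and add -us.
So dilussit → ludilussit.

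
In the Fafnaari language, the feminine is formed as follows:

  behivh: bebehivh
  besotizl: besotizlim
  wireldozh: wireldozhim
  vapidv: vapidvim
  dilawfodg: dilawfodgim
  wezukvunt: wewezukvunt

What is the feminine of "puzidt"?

puzidtim

"puzidt" has second-to-last letter 'd'. The stems whose second-to-last letter is 'd' (vapidv → vapidvim, dilawfodg → dilawfodgim) add -im.
The other pattern: stems whose second-to-last letter is 'n' or 'v' repeat the first consonant+vowel as a prefix.
So puzidt → puzidtim.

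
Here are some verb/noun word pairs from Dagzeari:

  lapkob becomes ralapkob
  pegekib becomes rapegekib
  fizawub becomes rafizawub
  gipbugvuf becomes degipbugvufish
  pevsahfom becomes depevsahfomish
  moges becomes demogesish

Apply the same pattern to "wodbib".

"wodbib" ends in -b. The stems ending in -b (lapkob → ralapkob, pegekib → rapegekib, fizawub → rafizawub) add the prefix ra-.
So wodbib → rawodbib.

rawodbib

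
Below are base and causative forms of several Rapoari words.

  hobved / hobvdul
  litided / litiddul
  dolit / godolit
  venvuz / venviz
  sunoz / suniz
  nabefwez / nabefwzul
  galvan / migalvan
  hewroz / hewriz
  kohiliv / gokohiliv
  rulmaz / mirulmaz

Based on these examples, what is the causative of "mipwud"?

"mipwud" has last vowel 'u'. The one such stem in the data (venvuz → venviz) changes the last vowel to 'i' (as do sunoz, hewroz), so the same rule applies.
So mipwud → mipwid.

mipwid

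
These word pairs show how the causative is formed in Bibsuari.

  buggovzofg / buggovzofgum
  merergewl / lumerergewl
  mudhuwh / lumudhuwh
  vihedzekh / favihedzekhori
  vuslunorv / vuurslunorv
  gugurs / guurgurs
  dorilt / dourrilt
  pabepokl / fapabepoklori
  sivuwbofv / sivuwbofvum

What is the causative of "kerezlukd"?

fakerezlukdori

"kerezlukd" has second-to-last letter 'k'. The stems whose second-to-last letter is 'k' (vihedzekh → favihedzekhori, pabepokl → fapabepoklori) add fa- … -ori around the stem.
So kerezlukd → fakerezlukdori.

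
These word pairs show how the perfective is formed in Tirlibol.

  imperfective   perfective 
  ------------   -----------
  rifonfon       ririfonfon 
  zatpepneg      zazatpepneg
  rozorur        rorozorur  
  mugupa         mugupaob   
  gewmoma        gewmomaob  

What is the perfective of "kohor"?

"kohor" ends in a consonant. The stems ending in a consonant (rifonfon → ririfonfon, zatpepneg → zazatpepneg, rozorur → rorozorur) repeat the first consonant+vowel as a prefix.
The other pattern: stems ending in a vowel add -ob.
So kohor → kokohor.

kokohor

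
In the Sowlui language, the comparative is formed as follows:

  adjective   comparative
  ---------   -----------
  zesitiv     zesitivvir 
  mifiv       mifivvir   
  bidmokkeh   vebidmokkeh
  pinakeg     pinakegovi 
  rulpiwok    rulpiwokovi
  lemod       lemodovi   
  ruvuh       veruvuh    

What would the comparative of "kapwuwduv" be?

kapwuwduvvir

bidmokkeh and pinakeg both have last vowel 'e' yet inflect differently (vebidmokkeh, pinakegovi), so the last vowel is not what conditions the rule; the final letter is.
"kapwuwduv" ends in -v. The stems ending in -v (mifiv → mifivvir, zesitiv → zesitivvir) double the final consonant and add -ir.
The other patterns: stems ending in -h add the prefix ve-; stems ending in -d, -g or -k add -ovi.
So kapwuwduv → kapwuwduvvir.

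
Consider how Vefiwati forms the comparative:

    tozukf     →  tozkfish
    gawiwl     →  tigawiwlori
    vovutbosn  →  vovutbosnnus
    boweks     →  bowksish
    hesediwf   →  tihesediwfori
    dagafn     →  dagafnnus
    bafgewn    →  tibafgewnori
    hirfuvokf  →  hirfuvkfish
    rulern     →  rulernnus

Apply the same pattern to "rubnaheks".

hirfuvokf and hesediwf both end in -f yet inflect differently (hirfuvkfish, tihesediwfori), so the final letter is not what conditions the rule; the second-to-last letter is.
"rubnaheks" has second-to-last letter 'k'. The stems whose second-to-last letter is 'k' (hirfuvokf → hirfuvkfish, boweks → bowksish, tozukf → tozkfish) delete the last vowel and add -ish.
The other patterns: stems whose second-to-last letter is 'w' add ti- … -ori around the stem; stems whose second-to-last letter is 'f', 'r' or 's' double the final consonant and add -us.
So rubnaheks → rubnahksish.

rubnahksish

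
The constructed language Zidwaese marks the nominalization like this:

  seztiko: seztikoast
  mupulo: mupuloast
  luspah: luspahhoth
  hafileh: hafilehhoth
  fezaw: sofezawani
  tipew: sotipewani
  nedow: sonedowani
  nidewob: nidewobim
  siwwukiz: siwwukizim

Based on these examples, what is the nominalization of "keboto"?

kebotoast

luspah and fezaw both have last vowel 'a' yet inflect differently (luspahhoth, sofezawani), so the last vowel is not what conditions the rule; the final letter is.
"keboto" ends in -o. The stems ending in -o (seztiko → seztikoast, mupulo → mupuloast) add -ast.
So keboto → kebotoast.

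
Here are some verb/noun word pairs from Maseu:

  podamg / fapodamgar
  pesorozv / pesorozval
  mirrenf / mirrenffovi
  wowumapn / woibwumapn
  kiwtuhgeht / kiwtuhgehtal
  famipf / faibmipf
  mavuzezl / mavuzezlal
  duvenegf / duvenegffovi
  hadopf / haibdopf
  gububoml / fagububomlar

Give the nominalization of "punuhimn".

fapunuhimnar

gububoml and mavuzezl both end in -l yet inflect differently (fagububomlar, mavuzezlal), so the final letter is not what conditions the rule; the second-to-last letter is.
"punuhimn" has second-to-last letter 'm'. The stems whose second-to-last letter is 'm' (podamg → fapodamgar, gububoml → fagububomlar) add fa- … -ar around the stem.
So punuhimn → fapunuhimnar.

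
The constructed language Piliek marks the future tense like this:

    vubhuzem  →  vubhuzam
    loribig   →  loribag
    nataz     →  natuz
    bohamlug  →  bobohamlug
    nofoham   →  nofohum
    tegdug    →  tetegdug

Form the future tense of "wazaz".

tegdug and loribig both end in -g yet inflect differently (tetegdug, loribag), so the final letter is not what conditions the rule; the last vowel is.
"wazaz" has last vowel 'a'. The stems whose last vowel is 'a' (nofoham → nofohum, nataz → natuz) change the last vowel to 'u'.
The other patterns: stems whose last vowel is 'u' repeat the first consonant+vowel as a prefix; stems whose last vowel is 'e' or 'i' change the last vowel to 'a'.
So wazaz → wazuz.

wazuz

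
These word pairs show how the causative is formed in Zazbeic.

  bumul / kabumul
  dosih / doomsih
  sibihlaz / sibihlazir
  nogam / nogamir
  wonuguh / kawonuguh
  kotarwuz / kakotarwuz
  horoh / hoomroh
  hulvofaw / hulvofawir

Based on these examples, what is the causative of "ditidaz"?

ditidazir

sibihlaz and kotarwuz both end in -z yet inflect differently (sibihlazir, kakotarwuz), so the final letter is not what conditions the rule; the last vowel is.
"ditidaz" has last vowel 'a'. The stems whose last vowel is 'a' (hulvofaw → hulvofawir, sibihlaz → sibihlazir, nogam → nogamir) add -ir.
So ditidaz → ditidazir.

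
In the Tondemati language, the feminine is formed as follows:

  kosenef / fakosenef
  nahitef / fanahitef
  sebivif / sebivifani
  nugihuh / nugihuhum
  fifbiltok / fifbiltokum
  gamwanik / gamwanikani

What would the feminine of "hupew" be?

fahupew

kosenef and sebivif both end in -f yet inflect differently (fakosenef, sebivifani), so the final letter is not what conditions the rule; the last vowel is.
"hupew" has last vowel 'e'. The stems whose last vowel is 'e' (kosenef → fakosenef, nahitef → fanahitef) add the prefix fa-.
The other patterns: stems whose last vowel is 'i' add -ani; stems whose last vowel is 'o' or 'u' add -um.
So hupew → fahupew.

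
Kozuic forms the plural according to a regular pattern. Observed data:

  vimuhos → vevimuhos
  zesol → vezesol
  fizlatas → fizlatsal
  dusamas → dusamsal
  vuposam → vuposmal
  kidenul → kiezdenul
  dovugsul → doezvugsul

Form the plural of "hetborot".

vehetborot

vimuhos and fizlatas both end in -s yet inflect differently (vevimuhos, fizlatsal), so the final letter is not what conditions the rule; the last vowel is.
"hetborot" has last vowel 'o'. The stems whose last vowel is 'o' (vimuhos → vevimuhos, zesol → vezesol) add the prefix ve-.
The other patterns: stems whose last vowel is 'a' delete the last vowel and add -al; stems whose last vowel is 'u' insert -ez- after the first vowel.
So hetborot → vehetborot.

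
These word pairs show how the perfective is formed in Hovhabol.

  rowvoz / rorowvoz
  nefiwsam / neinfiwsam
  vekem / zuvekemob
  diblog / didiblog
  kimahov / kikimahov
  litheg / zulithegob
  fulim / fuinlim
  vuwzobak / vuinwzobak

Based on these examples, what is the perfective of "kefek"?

zukefekob

diblog and litheg both end in -g yet inflect differently (didiblog, zulithegob), so the final letter is not what conditions the rule; the last vowel is.
"kefek" has last vowel 'e'. The stems whose last vowel is 'e' (litheg → zulithegob, vekem → zuvekemob) add zu- … -ob around the stem.
The other patterns: stems whose last vowel is 'o' repeat the first consonant+vowel as a prefix; stems whose last vowel is 'a' or 'i' insert -in- after the first vowel.
So kefek → zukefekob.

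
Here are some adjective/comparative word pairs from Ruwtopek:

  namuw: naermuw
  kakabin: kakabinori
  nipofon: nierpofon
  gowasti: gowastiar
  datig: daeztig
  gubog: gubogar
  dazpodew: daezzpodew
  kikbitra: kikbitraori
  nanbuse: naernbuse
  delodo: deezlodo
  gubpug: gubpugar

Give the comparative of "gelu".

"gelu" begins with g-. The stems beginning with g- (gubog → gubogar, gubpug → gubpugar, gowasti → gowastiar) add -ar.
The other patterns: stems beginning with d- insert -ez- after the first vowel; stems beginning with k- add -ori; stems beginning with n- insert -er- after the first vowel.
So gelu → geluar.

geluar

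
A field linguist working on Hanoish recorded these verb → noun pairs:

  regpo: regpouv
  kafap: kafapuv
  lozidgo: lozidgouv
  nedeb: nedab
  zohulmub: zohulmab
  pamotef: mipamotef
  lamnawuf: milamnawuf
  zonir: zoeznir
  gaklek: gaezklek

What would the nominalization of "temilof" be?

"temilof" ends in -f. The stems ending in -f (pamotef → mipamotef, lamnawuf → milamnawuf) add the prefix mi-.
So temilof → mitemilof.

mitemilof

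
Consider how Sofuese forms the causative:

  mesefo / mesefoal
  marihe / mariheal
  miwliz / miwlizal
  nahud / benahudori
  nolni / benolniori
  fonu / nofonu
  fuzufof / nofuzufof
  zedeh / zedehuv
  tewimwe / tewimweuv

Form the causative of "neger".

benegerori

marihe and tewimwe both end in -e yet inflect differently (mariheal, tewimweuv), so the final letter is not what conditions the rule; the first letter is.
"neger" begins with n-. The stems beginning with n- (nahud → benahudori, nolni → benolniori) add be- … -ori around the stem.
The other patterns: stems beginning with m- add -al; stems beginning with f- add the prefix no-; stems beginning with t- or z- add -uv.
So neger → benegerori.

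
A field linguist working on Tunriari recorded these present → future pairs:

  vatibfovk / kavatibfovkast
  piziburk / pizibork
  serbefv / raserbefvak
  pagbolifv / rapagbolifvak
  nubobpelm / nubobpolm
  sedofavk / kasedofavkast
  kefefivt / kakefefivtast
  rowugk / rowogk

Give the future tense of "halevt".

vatibfovk and rowugk both end in -k yet inflect differently (kavatibfovkast, rowogk), so the final letter is not what conditions the rule; the second-to-last letter is.
"halevt" has second-to-last letter 'v'. The stems whose second-to-last letter is 'v' (kefefivt → kakefefivtast, vatibfovk → kavatibfovkast, sedofavk → kasedofavkast) add ka- … -ast around the stem.
The other patterns: stems whose second-to-last letter is 'f' add ra- … -ak around the stem; stems whose second-to-last letter is 'g', 'l' or 'r' change the last vowel to 'o'.
So halevt → kahalevtast.

kahalevtast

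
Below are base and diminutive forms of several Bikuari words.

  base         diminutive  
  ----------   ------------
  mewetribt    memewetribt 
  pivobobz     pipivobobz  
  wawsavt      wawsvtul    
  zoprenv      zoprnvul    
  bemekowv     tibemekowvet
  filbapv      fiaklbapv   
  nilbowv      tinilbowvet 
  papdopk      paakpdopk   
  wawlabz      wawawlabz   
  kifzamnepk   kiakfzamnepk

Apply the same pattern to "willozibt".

"willozibt" has second-to-last letter 'b'. The stems whose second-to-last letter is 'b' (pivobobz → pipivobobz, mewetribt → memewetribt, wawlabz → wawawlabz) repeat the first consonant+vowel as a prefix.
So willozibt → wiwillozibt.

wiwillozibt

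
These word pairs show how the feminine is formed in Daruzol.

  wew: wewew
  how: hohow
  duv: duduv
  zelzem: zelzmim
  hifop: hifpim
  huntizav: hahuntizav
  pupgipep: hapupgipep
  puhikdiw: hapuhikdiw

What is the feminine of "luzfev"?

luzfvim

"luzfev" has 2 vowels. The stems with 2 vowels (zelzem → zelzmim, hifop → hifpim) delete the last vowel and add -im.
So luzfev → luzfvim.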